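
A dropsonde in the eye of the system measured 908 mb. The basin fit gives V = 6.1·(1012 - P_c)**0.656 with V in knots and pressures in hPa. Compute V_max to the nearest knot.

128 kt

ΔP = 1012 − 908 = 104 mb.
104^0.656 ≈ 21.046.
V ≈ 6.1 × 21.046 ≈ 128.4 kt.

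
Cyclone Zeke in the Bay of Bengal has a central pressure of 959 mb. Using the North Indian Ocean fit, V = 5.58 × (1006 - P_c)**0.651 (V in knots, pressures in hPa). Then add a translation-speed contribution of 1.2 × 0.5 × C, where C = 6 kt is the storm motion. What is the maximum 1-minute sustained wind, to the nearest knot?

72 kt

ΔP = 1006 − 959 = 47 mb.
47^0.651 ≈ 12.261.
V ≈ 5.58 × 12.261 ≈ 68.4 kt.
Translation term: 1.2 × 0.5 × 6 = 3.6 kt.
Corrected V ≈ 72 kt → 72 kt.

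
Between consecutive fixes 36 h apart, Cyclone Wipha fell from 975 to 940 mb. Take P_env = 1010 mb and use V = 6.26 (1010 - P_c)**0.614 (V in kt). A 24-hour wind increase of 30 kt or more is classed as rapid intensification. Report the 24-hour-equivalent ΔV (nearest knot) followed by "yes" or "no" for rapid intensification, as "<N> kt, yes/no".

V₁: ΔP = 35, V ≈ 6.26 × 35^0.614 ≈ 55.54 kt.
V₂: ΔP = 70, V ≈ 6.26 × 70^0.614 ≈ 85.01 kt.
ΔV over 36 h = 29.47 kt → 24 h equivalent = 29.47 × 24/36 ≈ 19.65 kt.
20 kt < 30 kt ⇒ not rapid intensification.

20 kt, no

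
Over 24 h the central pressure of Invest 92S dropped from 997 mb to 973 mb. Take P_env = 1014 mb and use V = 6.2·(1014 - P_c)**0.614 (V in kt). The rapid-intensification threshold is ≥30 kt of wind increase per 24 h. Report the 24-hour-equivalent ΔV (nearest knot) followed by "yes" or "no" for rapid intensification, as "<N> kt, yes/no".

25 kt, no

V₁: ΔP = 17, V ≈ 6.2 × 17^0.614 ≈ 35.31 kt.
V₂: ΔP = 41, V ≈ 6.2 × 41^0.614 ≈ 60.62 kt.
ΔV over 24 h = 25.31 kt → 24 h equivalent = 25.31 × 24/24 ≈ 25.31 kt.
25 kt < 30 kt ⇒ not rapid intensification.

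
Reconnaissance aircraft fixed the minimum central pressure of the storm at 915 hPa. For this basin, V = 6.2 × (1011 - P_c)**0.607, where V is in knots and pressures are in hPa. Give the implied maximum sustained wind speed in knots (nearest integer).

99 kt

ΔP = 1011 − 915 = 96 hPa.
96^0.607 ≈ 15.968.
V ≈ 6.2 × 15.968 ≈ 99.0 kt.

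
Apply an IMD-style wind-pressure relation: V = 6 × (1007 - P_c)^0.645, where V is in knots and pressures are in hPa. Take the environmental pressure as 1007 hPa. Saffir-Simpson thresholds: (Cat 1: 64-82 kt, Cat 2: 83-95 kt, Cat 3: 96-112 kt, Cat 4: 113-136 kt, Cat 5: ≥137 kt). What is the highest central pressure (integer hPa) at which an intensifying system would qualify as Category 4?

Category 4 begins at V = 113 kt.
Required ΔP = (113/6)^(1/0.645) = 18.833^1.550 ≈ 94.76 hPa.
P_c ≤ 1007 − 94.76 = 912.24, so the highest integer P_c is 912 hPa.

912 hPa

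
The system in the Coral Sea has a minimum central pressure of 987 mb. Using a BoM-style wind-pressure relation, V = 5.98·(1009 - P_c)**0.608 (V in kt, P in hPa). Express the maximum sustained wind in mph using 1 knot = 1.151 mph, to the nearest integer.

45 mph

ΔP = 1009 − 987 = 22 mb.
V ≈ 5.98 × 22^0.608 = 5.98 × 6.549 ≈ 39.165 kt.
39.165 × 1.151 ≈ 45.08 mph → 45 mph.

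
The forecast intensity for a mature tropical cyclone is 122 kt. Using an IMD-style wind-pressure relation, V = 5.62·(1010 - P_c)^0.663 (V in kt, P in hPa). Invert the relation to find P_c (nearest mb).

906 mb

ΔP = (V / 5.62)^(1/0.663) = (122/5.62)^1.508.
122/5.62 = 21.708; 21.708^1.508 ≈ 103.76 mb.
P_c = 1010 − 103.76 = 906.24 ≈ 906 mb.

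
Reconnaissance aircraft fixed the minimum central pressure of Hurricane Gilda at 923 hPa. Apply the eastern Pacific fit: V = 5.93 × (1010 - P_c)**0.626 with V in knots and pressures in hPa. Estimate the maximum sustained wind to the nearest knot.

97 kt

ΔP = 1010 − 923 = 87 hPa.
87^0.626 ≈ 16.373.
V ≈ 5.93 × 16.373 ≈ 97.1 kt.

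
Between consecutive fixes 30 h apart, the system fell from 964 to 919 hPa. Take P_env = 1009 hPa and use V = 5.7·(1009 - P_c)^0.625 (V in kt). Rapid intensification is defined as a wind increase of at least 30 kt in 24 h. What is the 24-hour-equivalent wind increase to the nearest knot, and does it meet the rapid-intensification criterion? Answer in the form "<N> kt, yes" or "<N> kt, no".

V₁: ΔP = 45, V ≈ 5.7 × 45^0.625 ≈ 61.54 kt.
V₂: ΔP = 90, V ≈ 5.7 × 90^0.625 ≈ 94.90 kt.
ΔV over 30 h = 33.36 kt → 24 h equivalent = 33.36 × 24/30 ≈ 26.69 kt.
27 kt < 30 kt ⇒ not rapid intensification.

27 kt, no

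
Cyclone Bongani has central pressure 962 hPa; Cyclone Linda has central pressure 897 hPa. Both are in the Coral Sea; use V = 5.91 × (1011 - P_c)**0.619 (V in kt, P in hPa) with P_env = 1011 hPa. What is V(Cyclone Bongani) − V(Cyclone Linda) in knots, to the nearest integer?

Cyclone Bongani: ΔP = 49; V ≈ 5.91 × 49^0.619 ≈ 65.74 kt.
Cyclone Linda: ΔP = 114; V ≈ 5.91 × 114^0.619 ≈ 110.87 kt.
Difference ≈ 65.74 − 110.87 = -45.13 → -45 kt.

-45 kt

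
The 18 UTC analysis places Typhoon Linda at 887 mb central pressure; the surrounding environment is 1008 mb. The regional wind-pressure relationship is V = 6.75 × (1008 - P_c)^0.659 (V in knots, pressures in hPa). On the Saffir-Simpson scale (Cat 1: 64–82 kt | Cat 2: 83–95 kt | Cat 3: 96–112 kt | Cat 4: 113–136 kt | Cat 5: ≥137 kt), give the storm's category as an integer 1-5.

ΔP = 1008 − 887 = 121 mb.
V ≈ 6.75 × 121^0.659 = 6.75 × 23.58 ≈ 159 kt.
159 kt falls in the Category 5 band.

5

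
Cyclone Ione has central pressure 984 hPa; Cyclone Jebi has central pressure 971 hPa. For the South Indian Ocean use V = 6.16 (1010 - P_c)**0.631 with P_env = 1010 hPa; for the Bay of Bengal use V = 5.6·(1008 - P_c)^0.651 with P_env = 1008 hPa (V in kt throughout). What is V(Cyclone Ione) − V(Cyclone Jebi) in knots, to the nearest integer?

-11 kt

Cyclone Ione: ΔP = 26; V ≈ 6.16 × 26^0.631 ≈ 48.13 kt.
Cyclone Jebi: ΔP = 37; V ≈ 5.6 × 37^0.651 ≈ 58.76 kt.
Difference ≈ 48.13 − 58.76 = -10.63 → -11 kt.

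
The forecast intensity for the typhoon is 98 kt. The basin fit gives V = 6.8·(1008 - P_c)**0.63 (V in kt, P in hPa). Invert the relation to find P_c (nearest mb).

939 mb

ΔP = (V / 6.8)^(1/0.63) = (98/6.8)^1.587.
98/6.8 = 14.412; 14.412^1.587 ≈ 69.06 mb.
P_c = 1008 − 69.06 = 938.94 ≈ 939 mb.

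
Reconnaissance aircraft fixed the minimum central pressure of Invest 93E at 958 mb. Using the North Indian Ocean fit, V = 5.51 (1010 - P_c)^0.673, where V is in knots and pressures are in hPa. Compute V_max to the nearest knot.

79 kt

ΔP = 1010 − 958 = 52 mb.
52^0.673 ≈ 14.285.
V ≈ 5.51 × 14.285 ≈ 78.7 kt.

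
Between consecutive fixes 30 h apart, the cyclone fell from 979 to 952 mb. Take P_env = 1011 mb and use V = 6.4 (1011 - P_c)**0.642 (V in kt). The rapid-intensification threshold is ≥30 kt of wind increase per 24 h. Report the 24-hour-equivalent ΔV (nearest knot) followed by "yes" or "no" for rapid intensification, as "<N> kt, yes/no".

V₁: ΔP = 32, V ≈ 6.4 × 32^0.642 ≈ 59.22 kt.
V₂: ΔP = 59, V ≈ 6.4 × 59^0.642 ≈ 87.71 kt.
ΔV over 30 h = 28.49 kt → 24 h equivalent = 28.49 × 24/30 ≈ 22.79 kt.
23 kt < 30 kt ⇒ not rapid intensification.

23 kt, no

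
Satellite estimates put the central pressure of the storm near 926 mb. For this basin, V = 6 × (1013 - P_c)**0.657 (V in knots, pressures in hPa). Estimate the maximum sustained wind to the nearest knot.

ΔP = 1013 − 926 = 87 mb.
87^0.657 ≈ 18.805.
V ≈ 6 × 18.805 ≈ 112.8 kt.

113 kt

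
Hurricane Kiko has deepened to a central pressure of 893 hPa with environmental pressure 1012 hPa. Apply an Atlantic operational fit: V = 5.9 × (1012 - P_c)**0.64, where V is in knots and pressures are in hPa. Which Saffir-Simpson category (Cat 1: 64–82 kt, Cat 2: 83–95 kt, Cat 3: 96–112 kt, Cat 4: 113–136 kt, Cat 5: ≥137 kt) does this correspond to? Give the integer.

ΔP = 1012 − 893 = 119 hPa.
V ≈ 5.9 × 119^0.64 = 5.9 × 21.30 ≈ 126 kt.
126 kt falls in the Category 4 band.

4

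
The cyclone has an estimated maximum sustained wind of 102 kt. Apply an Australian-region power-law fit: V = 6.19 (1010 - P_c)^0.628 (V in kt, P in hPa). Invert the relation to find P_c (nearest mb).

923 mb

ΔP = (V / 6.19)^(1/0.628) = (102/6.19)^1.592.
102/6.19 = 16.478; 16.478^1.592 ≈ 86.65 mb.
P_c = 1010 − 86.65 = 923.35 ≈ 923 mb.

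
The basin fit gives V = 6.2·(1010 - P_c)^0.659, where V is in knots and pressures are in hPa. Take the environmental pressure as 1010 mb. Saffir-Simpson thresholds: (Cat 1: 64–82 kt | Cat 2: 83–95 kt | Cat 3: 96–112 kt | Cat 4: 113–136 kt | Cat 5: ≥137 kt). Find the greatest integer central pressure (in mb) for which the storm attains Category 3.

946 mb

Category 3 begins at V = 96 kt.
Required ΔP = (96/6.2)^(1/0.659) = 15.484^1.517 ≈ 63.91 mb.
P_c ≤ 1010 − 63.91 = 946.09, so the highest integer P_c is 946 mb.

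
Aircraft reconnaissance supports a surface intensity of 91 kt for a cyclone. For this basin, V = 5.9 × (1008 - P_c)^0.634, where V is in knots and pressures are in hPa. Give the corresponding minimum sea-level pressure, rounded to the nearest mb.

ΔP = (V / 5.9)^(1/0.634) = (91/5.9)^1.577.
91/5.9 = 15.424; 15.424^1.577 ≈ 74.84 mb.
P_c = 1008 − 74.84 = 933.16 ≈ 933 mb.

933 mb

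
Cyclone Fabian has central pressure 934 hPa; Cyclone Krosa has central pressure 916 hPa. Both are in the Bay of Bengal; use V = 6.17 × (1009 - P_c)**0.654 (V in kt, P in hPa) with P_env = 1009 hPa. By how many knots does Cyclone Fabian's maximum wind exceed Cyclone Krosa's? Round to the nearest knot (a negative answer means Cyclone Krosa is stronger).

-16 kt

Cyclone Fabian: ΔP = 75; V ≈ 6.17 × 75^0.654 ≈ 103.89 kt.
Cyclone Krosa: ΔP = 93; V ≈ 6.17 × 93^0.654 ≈ 119.58 kt.
Difference ≈ 103.89 − 119.58 = -15.69 → -16 kt.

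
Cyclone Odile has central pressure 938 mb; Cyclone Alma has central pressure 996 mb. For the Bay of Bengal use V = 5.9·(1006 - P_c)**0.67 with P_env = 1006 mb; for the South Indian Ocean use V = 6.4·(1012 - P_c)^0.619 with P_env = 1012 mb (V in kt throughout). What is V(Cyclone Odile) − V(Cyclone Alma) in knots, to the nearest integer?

64 kt

Cyclone Odile: ΔP = 68; V ≈ 5.9 × 68^0.67 ≈ 99.69 kt.
Cyclone Alma: ΔP = 16; V ≈ 6.4 × 16^0.619 ≈ 35.61 kt.
Difference ≈ 99.69 − 35.61 = 64.08 → 64 kt.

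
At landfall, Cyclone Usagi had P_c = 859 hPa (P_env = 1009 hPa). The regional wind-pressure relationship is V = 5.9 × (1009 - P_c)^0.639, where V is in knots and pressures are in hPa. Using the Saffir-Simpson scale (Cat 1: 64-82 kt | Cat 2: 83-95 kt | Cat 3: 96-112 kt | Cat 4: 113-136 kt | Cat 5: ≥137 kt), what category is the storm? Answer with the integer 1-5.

ΔP = 1009 − 859 = 150 hPa.
V ≈ 5.9 × 150^0.639 = 5.9 × 24.58 ≈ 145 kt.
145 kt falls in the Category 5 band.

5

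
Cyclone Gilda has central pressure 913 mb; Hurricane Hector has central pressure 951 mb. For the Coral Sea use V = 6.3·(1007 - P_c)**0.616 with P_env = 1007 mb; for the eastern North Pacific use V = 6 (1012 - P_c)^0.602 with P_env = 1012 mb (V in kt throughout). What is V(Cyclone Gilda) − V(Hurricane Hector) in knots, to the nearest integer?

Cyclone Gilda: ΔP = 94; V ≈ 6.3 × 94^0.616 ≈ 103.46 kt.
Hurricane Hector: ΔP = 61; V ≈ 6 × 61^0.602 ≈ 71.27 kt.
Difference ≈ 103.46 − 71.27 = 32.19 → 32 kt.

32 kt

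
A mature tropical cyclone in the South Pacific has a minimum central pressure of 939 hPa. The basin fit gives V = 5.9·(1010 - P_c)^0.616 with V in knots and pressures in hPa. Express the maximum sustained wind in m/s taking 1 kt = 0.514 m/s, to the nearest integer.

ΔP = 1010 − 939 = 71 hPa.
V ≈ 5.9 × 71^0.616 = 5.9 × 13.816 ≈ 81.513 kt.
81.513 × 0.514 ≈ 41.90 m/s → 42 m/s.

42 m/s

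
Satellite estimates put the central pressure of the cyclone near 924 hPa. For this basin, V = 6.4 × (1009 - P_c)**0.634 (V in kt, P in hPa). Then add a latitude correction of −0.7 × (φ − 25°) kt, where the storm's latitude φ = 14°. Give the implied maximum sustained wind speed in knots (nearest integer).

115 kt

ΔP = 1009 − 924 = 85 hPa.
85^0.634 ≈ 16.721.
V ≈ 6.4 × 16.721 ≈ 107.0 kt.
Latitude correction: −0.7 × (14 − 25) = 7.7 kt.
Corrected V ≈ 114.7 kt → 115 kt.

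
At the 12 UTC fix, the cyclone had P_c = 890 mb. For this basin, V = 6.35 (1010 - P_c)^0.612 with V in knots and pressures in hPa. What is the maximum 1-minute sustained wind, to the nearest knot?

119 kt

ΔP = 1010 − 890 = 120 mb.
120^0.612 ≈ 18.727.
V ≈ 6.35 × 18.727 ≈ 118.9 kt.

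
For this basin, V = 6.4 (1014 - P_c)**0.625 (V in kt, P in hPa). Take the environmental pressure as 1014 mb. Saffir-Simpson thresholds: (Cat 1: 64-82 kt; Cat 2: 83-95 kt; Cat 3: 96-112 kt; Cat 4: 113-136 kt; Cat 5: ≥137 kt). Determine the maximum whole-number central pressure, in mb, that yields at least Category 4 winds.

915 mb

Category 4 begins at V = 113 kt.
Required ΔP = (113/6.4)^(1/0.625) = 17.656^1.600 ≈ 98.86 mb.
P_c ≤ 1014 − 98.86 = 915.14, so the highest integer P_c is 915 mb.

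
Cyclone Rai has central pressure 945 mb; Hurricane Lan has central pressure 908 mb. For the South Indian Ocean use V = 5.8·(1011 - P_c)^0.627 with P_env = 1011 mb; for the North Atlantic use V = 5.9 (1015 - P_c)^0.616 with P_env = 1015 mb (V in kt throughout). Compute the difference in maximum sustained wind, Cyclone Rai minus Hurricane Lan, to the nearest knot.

-25 kt

Cyclone Rai: ΔP = 66; V ≈ 5.8 × 66^0.627 ≈ 80.22 kt.
Hurricane Lan: ΔP = 107; V ≈ 5.9 × 107^0.616 ≈ 104.94 kt.
Difference ≈ 80.22 − 104.94 = -24.72 → -25 kt.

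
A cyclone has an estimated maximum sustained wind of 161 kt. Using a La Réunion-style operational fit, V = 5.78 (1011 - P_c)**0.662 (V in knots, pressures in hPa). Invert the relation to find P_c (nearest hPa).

ΔP = (V / 5.78)^(1/0.662) = (161/5.78)^1.511.
161/5.78 = 27.855; 27.855^1.511 ≈ 152.27 hPa.
P_c = 1011 − 152.27 = 858.73 ≈ 859 hPa.

859 hPa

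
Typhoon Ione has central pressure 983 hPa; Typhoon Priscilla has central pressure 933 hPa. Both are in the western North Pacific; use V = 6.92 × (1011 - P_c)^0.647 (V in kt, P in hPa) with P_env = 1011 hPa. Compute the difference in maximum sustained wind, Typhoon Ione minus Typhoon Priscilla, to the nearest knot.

Typhoon Ione: ΔP = 28; V ≈ 6.92 × 28^0.647 ≈ 59.76 kt.
Typhoon Priscilla: ΔP = 78; V ≈ 6.92 × 78^0.647 ≈ 115.96 kt.
Difference ≈ 59.76 − 115.96 = -56.20 → -56 kt.

-56 kt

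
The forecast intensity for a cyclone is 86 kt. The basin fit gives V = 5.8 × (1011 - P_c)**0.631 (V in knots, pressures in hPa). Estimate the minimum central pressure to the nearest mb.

939 mb

ΔP = (V / 5.8)^(1/0.631) = (86/5.8)^1.585.
86/5.8 = 14.828; 14.828^1.585 ≈ 71.76 mb.
P_c = 1011 − 71.76 = 939.24 ≈ 939 mb.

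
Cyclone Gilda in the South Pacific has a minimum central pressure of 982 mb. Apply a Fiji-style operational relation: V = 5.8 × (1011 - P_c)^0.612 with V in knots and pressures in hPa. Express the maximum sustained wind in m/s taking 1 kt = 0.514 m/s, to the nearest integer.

ΔP = 1011 − 982 = 29 mb.
V ≈ 5.8 × 29^0.612 = 5.8 × 7.852 ≈ 45.542 kt.
45.542 × 0.514 ≈ 23.41 m/s → 23 m/s.

23 m/s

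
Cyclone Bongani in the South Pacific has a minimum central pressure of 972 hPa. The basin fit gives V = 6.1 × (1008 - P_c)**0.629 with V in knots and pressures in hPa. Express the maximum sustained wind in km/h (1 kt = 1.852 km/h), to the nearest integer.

108 km/h

ΔP = 1008 − 972 = 36 hPa.
V ≈ 6.1 × 36^0.629 = 6.1 × 9.526 ≈ 58.109 kt.
58.109 × 1.852 ≈ 107.62 km/h → 108 km/h.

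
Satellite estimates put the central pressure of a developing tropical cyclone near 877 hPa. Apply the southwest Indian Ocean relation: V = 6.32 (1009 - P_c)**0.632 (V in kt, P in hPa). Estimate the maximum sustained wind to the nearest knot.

138 kt

ΔP = 1009 − 877 = 132 hPa.
132^0.632 ≈ 21.888.
V ≈ 6.32 × 21.888 ≈ 138.3 kt.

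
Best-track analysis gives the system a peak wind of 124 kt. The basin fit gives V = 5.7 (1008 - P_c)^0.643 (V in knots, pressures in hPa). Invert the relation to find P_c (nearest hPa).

888 hPa

ΔP = (V / 5.7)^(1/0.643) = (124/5.7)^1.555.
124/5.7 = 21.754; 21.754^1.555 ≈ 120.27 hPa.
P_c = 1008 − 120.27 = 887.73 ≈ 888 hPa.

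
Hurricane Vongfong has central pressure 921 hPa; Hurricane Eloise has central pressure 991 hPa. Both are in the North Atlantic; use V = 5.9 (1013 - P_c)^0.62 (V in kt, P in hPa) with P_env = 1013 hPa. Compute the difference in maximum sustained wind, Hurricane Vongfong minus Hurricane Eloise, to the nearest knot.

Hurricane Vongfong: ΔP = 92; V ≈ 5.9 × 92^0.62 ≈ 97.36 kt.
Hurricane Eloise: ΔP = 22; V ≈ 5.9 × 22^0.62 ≈ 40.10 kt.
Difference ≈ 97.36 − 40.10 = 57.26 → 57 kt.

57 kt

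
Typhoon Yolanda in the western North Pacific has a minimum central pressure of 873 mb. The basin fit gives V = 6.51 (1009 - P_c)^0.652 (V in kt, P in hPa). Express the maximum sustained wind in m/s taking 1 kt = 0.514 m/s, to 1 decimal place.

82.3 m/s

ΔP = 1009 − 873 = 136 mb.
V ≈ 6.51 × 136^0.652 = 6.51 × 24.607 ≈ 160.195 kt.
160.195 × 0.514 ≈ 82.34 m/s → 82.3 m/s.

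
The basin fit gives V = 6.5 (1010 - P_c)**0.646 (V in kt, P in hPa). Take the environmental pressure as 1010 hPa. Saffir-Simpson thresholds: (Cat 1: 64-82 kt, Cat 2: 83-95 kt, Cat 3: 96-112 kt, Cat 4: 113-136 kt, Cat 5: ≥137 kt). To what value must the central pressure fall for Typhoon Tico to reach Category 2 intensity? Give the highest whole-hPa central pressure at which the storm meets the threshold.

958 hPa

Category 2 begins at V = 83 kt.
Required ΔP = (83/6.5)^(1/0.646) = 12.769^1.548 ≈ 51.56 hPa.
P_c ≤ 1010 − 51.56 = 958.44, so the highest integer P_c is 958 hPa.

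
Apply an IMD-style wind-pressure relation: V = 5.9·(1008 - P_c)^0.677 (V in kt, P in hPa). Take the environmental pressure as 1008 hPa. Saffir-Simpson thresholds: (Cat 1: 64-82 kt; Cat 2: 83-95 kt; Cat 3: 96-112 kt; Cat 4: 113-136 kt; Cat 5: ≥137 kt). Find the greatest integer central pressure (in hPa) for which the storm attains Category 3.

946 hPa

Category 3 begins at V = 96 kt.
Required ΔP = (96/5.9)^(1/0.677) = 16.271^1.477 ≈ 61.57 hPa.
P_c ≤ 1008 − 61.57 = 946.43, so the highest integer P_c is 946 hPa.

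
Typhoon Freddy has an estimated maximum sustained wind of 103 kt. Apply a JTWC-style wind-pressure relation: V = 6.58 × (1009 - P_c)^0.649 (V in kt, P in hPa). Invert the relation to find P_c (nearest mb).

ΔP = (V / 6.58)^(1/0.649) = (103/6.58)^1.541.
103/6.58 = 15.653; 15.653^1.541 ≈ 69.29 mb.
P_c = 1009 − 69.29 = 939.71 ≈ 940 mb.

940 mb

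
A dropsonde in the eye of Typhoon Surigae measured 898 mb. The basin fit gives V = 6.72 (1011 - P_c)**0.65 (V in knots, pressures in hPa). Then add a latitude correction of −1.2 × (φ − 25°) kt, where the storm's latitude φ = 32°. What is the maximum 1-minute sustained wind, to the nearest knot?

137 kt

ΔP = 1011 − 898 = 113 mb.
113^0.65 ≈ 21.602.
V ≈ 6.72 × 21.602 ≈ 145.2 kt.
Latitude correction: −1.2 × (32 − 25) = -8.4 kt.
Corrected V ≈ 136.8 kt → 137 kt.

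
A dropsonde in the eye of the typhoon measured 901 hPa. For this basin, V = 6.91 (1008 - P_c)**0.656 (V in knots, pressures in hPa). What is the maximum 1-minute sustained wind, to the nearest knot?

148 kt

ΔP = 1008 − 901 = 107 hPa.
107^0.656 ≈ 21.443.
V ≈ 6.91 × 21.443 ≈ 148.2 kt.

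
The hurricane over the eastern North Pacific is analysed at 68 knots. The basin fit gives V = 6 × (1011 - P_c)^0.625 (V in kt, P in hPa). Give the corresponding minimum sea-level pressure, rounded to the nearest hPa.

962 hPa

ΔP = (V / 6)^(1/0.625) = (68/6)^1.600.
68/6 = 11.333; 11.333^1.600 ≈ 48.64 hPa.
P_c = 1011 − 48.64 = 962.36 ≈ 962 hPa.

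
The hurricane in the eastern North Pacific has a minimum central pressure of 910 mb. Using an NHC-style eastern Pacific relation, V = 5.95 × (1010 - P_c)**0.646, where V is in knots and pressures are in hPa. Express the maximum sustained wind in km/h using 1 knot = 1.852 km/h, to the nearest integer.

216 km/h

ΔP = 1010 − 910 = 100 mb.
V ≈ 5.95 × 100^0.646 = 5.95 × 19.588 ≈ 116.551 kt.
116.551 × 1.852 ≈ 215.85 km/h → 216 km/h.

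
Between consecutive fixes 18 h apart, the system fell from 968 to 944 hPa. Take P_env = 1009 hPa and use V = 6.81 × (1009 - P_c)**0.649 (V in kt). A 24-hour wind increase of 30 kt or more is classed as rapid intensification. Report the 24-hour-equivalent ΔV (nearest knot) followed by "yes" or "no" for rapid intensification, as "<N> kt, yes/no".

V₁: ΔP = 41, V ≈ 6.81 × 41^0.649 ≈ 75.83 kt.
V₂: ΔP = 65, V ≈ 6.81 × 65^0.649 ≈ 102.27 kt.
ΔV over 18 h = 26.44 kt → 24 h equivalent = 26.44 × 24/18 ≈ 35.25 kt.
35 kt ≥ 30 kt ⇒ rapid intensification.

35 kt, yes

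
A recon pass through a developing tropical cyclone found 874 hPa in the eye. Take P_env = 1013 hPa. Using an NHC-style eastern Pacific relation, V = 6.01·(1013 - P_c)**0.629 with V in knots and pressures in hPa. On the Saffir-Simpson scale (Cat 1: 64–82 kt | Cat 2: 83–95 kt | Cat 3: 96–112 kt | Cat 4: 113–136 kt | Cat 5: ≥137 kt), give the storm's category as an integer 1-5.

4

ΔP = 1013 − 874 = 139 hPa.
V ≈ 6.01 × 139^0.629 = 6.01 × 22.28 ≈ 134 kt.
134 kt falls in the Category 4 band.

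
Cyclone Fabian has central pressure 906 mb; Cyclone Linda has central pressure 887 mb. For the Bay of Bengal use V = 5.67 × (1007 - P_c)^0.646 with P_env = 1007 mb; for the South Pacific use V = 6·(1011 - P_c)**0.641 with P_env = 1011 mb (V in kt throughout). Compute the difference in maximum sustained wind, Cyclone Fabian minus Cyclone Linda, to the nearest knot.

Cyclone Fabian: ΔP = 101; V ≈ 5.67 × 101^0.646 ≈ 111.78 kt.
Cyclone Linda: ΔP = 124; V ≈ 6 × 124^0.641 ≈ 131.84 kt.
Difference ≈ 111.78 − 131.84 = -20.06 → -20 kt.

-20 kt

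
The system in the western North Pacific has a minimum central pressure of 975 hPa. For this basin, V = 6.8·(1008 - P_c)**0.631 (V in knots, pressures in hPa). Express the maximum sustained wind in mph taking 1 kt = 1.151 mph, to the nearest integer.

ΔP = 1008 − 975 = 33 hPa.
V ≈ 6.8 × 33^0.631 = 6.8 × 9.082 ≈ 61.758 kt.
61.758 × 1.151 ≈ 71.08 mph → 71 mph.

71 mph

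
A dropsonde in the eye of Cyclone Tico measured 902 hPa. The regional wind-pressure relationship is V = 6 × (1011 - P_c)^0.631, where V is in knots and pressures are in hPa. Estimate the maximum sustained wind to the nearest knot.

116 kt

ΔP = 1011 − 902 = 109 hPa.
109^0.631 ≈ 19.303.
V ≈ 6 × 19.303 ≈ 115.8 kt.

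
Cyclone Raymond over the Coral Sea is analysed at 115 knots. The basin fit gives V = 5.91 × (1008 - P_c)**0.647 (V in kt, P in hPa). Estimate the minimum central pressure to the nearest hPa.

ΔP = (V / 5.91)^(1/0.647) = (115/5.91)^1.546.
115/5.91 = 19.459; 19.459^1.546 ≈ 98.27 hPa.
P_c = 1008 − 98.27 = 909.73 ≈ 910 hPa.

910 hPa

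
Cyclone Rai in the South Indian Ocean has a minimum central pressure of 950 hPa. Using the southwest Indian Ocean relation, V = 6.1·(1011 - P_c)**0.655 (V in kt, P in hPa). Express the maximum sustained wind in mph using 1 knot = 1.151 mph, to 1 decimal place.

103.7 mph

ΔP = 1011 − 950 = 61 hPa.
V ≈ 6.1 × 61^0.655 = 6.1 × 14.770 ≈ 90.099 kt.
90.099 × 1.151 ≈ 103.70 mph → 103.7 mph.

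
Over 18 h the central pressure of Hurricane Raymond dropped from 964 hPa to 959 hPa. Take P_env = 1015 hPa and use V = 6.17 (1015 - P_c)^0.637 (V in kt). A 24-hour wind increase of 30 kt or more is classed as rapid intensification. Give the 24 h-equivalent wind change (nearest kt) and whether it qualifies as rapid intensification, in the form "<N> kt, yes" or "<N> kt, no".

6 kt, no

V₁: ΔP = 51, V ≈ 6.17 × 51^0.637 ≈ 75.51 kt.
V₂: ΔP = 56, V ≈ 6.17 × 56^0.637 ≈ 80.15 kt.
ΔV over 18 h = 4.64 kt → 24 h equivalent = 4.64 × 24/18 ≈ 6.19 kt.
6 kt < 30 kt ⇒ not rapid intensification.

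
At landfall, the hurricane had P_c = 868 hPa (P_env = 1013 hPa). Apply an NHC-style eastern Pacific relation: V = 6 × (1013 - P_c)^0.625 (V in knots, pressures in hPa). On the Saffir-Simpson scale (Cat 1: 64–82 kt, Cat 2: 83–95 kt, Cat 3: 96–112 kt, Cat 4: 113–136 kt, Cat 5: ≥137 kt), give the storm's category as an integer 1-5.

4

ΔP = 1013 − 868 = 145 hPa.
V ≈ 6 × 145^0.625 = 6 × 22.43 ≈ 135 kt.
135 kt falls in the Category 4 band.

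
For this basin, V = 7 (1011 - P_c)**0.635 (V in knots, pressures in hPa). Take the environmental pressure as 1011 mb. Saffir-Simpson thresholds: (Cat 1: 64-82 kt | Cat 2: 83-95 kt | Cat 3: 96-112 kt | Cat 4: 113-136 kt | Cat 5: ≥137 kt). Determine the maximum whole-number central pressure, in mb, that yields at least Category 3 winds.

949 mb

Category 3 begins at V = 96 kt.
Required ΔP = (96/7)^(1/0.635) = 13.714^1.575 ≈ 61.78 mb.
P_c ≤ 1011 − 61.78 = 949.22, so the highest integer P_c is 949 mb.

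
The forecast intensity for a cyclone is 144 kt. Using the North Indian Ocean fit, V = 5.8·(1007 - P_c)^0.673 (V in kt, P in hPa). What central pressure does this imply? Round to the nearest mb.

889 mb

ΔP = (V / 5.8)^(1/0.673) = (144/5.8)^1.486.
144/5.8 = 24.828; 24.828^1.486 ≈ 118.23 mb.
P_c = 1007 − 118.23 = 888.77 ≈ 889 mb.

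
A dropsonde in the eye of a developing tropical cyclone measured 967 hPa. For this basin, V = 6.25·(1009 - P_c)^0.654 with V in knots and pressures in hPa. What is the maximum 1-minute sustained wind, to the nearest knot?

72 kt

ΔP = 1009 − 967 = 42 hPa.
42^0.654 ≈ 11.524.
V ≈ 6.25 × 11.524 ≈ 72.0 kt.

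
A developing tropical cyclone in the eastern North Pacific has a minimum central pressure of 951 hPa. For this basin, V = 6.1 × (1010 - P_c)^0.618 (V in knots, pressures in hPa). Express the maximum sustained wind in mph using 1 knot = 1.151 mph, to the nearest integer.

87 mph

ΔP = 1010 − 951 = 59 hPa.
V ≈ 6.1 × 59^0.618 = 6.1 × 12.428 ≈ 75.808 kt.
75.808 × 1.151 ≈ 87.26 mph → 87 mph.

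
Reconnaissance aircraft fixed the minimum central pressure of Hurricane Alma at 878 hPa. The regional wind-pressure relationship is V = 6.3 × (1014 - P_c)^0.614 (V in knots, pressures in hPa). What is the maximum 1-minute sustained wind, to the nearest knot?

ΔP = 1014 − 878 = 136 hPa.
136^0.614 ≈ 20.417.
V ≈ 6.3 × 20.417 ≈ 128.6 kt.

129 kt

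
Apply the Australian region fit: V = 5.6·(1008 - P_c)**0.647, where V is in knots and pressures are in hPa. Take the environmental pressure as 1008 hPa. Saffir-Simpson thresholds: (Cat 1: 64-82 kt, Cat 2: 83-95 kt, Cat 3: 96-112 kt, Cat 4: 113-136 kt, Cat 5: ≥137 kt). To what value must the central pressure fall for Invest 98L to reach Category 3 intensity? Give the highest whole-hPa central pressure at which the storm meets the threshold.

927 hPa

Category 3 begins at V = 96 kt.
Required ΔP = (96/5.6)^(1/0.647) = 17.143^1.546 ≈ 80.80 hPa.
P_c ≤ 1008 − 80.80 = 927.20, so the highest integer P_c is 927 hPa.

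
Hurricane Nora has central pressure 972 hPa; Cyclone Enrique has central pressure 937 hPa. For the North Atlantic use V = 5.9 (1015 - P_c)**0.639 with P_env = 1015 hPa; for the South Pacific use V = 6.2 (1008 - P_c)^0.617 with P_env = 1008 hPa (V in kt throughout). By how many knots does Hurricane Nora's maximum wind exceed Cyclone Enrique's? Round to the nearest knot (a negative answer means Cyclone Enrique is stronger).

-21 kt

Hurricane Nora: ΔP = 43; V ≈ 5.9 × 43^0.639 ≈ 65.26 kt.
Cyclone Enrique: ΔP = 71; V ≈ 6.2 × 71^0.617 ≈ 86.02 kt.
Difference ≈ 65.26 − 86.02 = -20.76 → -21 kt.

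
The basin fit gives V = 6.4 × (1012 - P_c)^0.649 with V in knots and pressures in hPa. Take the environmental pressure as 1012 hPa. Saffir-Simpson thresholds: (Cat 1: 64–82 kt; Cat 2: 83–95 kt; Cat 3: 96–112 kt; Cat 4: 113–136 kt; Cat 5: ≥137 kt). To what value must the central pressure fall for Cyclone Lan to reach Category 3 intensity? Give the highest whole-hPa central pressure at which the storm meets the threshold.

Category 3 begins at V = 96 kt.
Required ΔP = (96/6.4)^(1/0.649) = 15.000^1.541 ≈ 64.89 hPa.
P_c ≤ 1012 − 64.89 = 947.11, so the highest integer P_c is 947 hPa.

947 hPa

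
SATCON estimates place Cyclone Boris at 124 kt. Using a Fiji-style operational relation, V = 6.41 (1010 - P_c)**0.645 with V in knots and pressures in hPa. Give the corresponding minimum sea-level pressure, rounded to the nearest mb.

ΔP = (V / 6.41)^(1/0.645) = (124/6.41)^1.550.
124/6.41 = 19.345; 19.345^1.550 ≈ 98.78 mb.
P_c = 1010 − 98.78 = 911.22 ≈ 911 mb.

911 mb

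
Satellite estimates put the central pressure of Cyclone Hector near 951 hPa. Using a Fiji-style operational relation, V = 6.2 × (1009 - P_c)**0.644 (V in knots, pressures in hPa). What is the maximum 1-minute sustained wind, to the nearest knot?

85 kt

ΔP = 1009 − 951 = 58 hPa.
58^0.644 ≈ 13.666.
V ≈ 6.2 × 13.666 ≈ 84.7 kt.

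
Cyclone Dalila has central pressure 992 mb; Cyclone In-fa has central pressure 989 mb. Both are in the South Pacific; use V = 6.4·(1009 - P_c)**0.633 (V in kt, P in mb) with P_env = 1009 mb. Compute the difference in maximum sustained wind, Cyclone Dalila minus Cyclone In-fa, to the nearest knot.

Cyclone Dalila: ΔP = 17; V ≈ 6.4 × 17^0.633 ≈ 38.46 kt.
Cyclone In-fa: ΔP = 20; V ≈ 6.4 × 20^0.633 ≈ 42.63 kt.
Difference ≈ 38.46 − 42.63 = -4.17 → -4 kt.

-4 kt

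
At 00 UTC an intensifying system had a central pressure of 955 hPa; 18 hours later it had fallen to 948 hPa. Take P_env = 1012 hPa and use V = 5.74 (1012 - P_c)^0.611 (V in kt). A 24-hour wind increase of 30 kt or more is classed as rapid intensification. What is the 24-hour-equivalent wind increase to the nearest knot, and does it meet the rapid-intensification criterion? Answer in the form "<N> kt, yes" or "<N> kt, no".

7 kt, no

V₁: ΔP = 57, V ≈ 5.74 × 57^0.611 ≈ 67.88 kt.
V₂: ΔP = 64, V ≈ 5.74 × 64^0.611 ≈ 72.86 kt.
ΔV over 18 h = 4.98 kt → 24 h equivalent = 4.98 × 24/18 ≈ 6.64 kt.
7 kt < 30 kt ⇒ not rapid intensification.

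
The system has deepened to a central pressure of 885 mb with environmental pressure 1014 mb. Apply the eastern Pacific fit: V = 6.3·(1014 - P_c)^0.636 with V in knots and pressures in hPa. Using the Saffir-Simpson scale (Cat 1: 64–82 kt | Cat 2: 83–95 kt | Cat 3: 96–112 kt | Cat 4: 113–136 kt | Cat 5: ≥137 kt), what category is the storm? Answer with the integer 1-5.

5

ΔP = 1014 − 885 = 129 mb.
V ≈ 6.3 × 129^0.636 = 6.3 × 22.00 ≈ 139 kt.
139 kt falls in the Category 5 band.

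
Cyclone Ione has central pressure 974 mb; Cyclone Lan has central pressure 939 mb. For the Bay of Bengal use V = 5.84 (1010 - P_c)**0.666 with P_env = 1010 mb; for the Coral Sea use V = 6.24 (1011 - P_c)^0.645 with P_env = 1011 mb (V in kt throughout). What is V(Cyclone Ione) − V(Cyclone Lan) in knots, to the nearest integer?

-35 kt

Cyclone Ione: ΔP = 36; V ≈ 5.84 × 36^0.666 ≈ 63.52 kt.
Cyclone Lan: ΔP = 72; V ≈ 6.24 × 72^0.645 ≈ 98.44 kt.
Difference ≈ 63.52 − 98.44 = -34.92 → -35 kt.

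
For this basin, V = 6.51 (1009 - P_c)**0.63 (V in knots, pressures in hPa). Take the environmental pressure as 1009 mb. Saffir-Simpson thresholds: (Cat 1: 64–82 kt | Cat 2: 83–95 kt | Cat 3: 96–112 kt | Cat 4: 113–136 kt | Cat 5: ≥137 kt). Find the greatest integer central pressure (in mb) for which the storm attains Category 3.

937 mb

Category 3 begins at V = 96 kt.
Required ΔP = (96/6.51)^(1/0.63) = 14.747^1.587 ≈ 71.62 mb.
P_c ≤ 1009 − 71.62 = 937.38, so the highest integer P_c is 937 mb.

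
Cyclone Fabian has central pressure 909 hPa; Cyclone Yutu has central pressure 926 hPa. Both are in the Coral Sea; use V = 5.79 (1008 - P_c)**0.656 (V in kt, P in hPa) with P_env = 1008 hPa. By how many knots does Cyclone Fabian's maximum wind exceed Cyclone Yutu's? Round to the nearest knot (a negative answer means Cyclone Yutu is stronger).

14 kt

Cyclone Fabian: ΔP = 99; V ≈ 5.79 × 99^0.656 ≈ 117.98 kt.
Cyclone Yutu: ΔP = 82; V ≈ 5.79 × 82^0.656 ≈ 104.27 kt.
Difference ≈ 117.98 − 104.27 = 13.71 → 14 kt.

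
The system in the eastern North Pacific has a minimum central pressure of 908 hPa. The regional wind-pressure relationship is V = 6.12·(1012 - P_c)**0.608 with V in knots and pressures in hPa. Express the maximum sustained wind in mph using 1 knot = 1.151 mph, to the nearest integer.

119 mph

ΔP = 1012 − 908 = 104 hPa.
V ≈ 6.12 × 104^0.608 = 6.12 × 16.841 ≈ 103.064 kt.
103.064 × 1.151 ≈ 118.63 mph → 119 mph.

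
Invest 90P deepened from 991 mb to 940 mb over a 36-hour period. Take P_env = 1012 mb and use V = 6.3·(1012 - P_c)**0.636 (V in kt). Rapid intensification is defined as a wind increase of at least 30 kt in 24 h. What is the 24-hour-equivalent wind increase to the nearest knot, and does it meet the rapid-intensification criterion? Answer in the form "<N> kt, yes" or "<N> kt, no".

V₁: ΔP = 21, V ≈ 6.3 × 21^0.636 ≈ 43.68 kt.
V₂: ΔP = 72, V ≈ 6.3 × 72^0.636 ≈ 95.63 kt.
ΔV over 36 h = 51.95 kt → 24 h equivalent = 51.95 × 24/36 ≈ 34.63 kt.
35 kt ≥ 30 kt ⇒ rapid intensification.

35 kt, yes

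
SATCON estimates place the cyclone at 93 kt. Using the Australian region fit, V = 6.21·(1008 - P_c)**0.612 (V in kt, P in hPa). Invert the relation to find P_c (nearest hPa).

925 hPa

ΔP = (V / 6.21)^(1/0.612) = (93/6.21)^1.634.
93/6.21 = 14.976; 14.976^1.634 ≈ 83.29 hPa.
P_c = 1008 − 83.29 = 924.71 ≈ 925 hPa.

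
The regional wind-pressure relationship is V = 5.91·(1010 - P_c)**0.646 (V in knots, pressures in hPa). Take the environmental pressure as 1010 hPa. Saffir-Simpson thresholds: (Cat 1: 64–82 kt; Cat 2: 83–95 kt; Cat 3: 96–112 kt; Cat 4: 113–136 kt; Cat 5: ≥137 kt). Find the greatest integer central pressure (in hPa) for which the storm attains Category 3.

Category 3 begins at V = 96 kt.
Required ΔP = (96/5.91)^(1/0.646) = 16.244^1.548 ≈ 74.84 hPa.
P_c ≤ 1010 − 74.84 = 935.16, so the highest integer P_c is 935 hPa.

935 hPa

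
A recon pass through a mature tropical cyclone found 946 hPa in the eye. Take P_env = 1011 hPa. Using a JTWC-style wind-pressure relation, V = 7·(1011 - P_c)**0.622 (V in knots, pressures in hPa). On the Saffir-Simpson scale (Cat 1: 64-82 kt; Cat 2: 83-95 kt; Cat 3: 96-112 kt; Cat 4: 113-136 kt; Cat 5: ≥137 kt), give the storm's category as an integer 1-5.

2

ΔP = 1011 − 946 = 65 hPa.
V ≈ 7 × 65^0.622 = 7 × 13.42 ≈ 94 kt.
94 kt falls in the Category 2 band.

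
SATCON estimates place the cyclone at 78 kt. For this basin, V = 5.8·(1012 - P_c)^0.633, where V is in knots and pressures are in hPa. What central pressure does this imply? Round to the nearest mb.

951 mb

ΔP = (V / 5.8)^(1/0.633) = (78/5.8)^1.580.
78/5.8 = 13.448; 13.448^1.580 ≈ 60.68 mb.
P_c = 1012 − 60.68 = 951.32 ≈ 951 mb.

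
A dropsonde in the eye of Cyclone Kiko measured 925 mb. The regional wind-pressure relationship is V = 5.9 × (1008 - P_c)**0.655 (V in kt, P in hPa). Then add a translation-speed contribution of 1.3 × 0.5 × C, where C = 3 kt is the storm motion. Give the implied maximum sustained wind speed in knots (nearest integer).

109 kt

ΔP = 1008 − 925 = 83 mb.
83^0.655 ≈ 18.072.
V ≈ 5.9 × 18.072 ≈ 106.6 kt.
Translation term: 1.3 × 0.5 × 3 = 1.95 kt.
Corrected V ≈ 108.55 kt → 109 kt.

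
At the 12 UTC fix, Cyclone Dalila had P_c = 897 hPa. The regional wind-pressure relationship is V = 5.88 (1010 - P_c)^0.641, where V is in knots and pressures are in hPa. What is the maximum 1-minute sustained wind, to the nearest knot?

ΔP = 1010 − 897 = 113 hPa.
113^0.641 ≈ 20.703.
V ≈ 5.88 × 20.703 ≈ 121.7 kt.

122 kt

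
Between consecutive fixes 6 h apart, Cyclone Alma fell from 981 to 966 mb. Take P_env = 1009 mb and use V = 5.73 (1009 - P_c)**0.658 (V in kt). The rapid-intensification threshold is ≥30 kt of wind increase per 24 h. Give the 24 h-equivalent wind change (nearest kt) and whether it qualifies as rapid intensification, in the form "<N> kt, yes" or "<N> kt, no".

67 kt, yes

V₁: ΔP = 28, V ≈ 5.73 × 28^0.658 ≈ 51.33 kt.
V₂: ΔP = 43, V ≈ 5.73 × 43^0.658 ≈ 68.07 kt.
ΔV over 6 h = 16.74 kt → 24 h equivalent = 16.74 × 24/6 ≈ 66.96 kt.
67 kt ≥ 30 kt ⇒ rapid intensification.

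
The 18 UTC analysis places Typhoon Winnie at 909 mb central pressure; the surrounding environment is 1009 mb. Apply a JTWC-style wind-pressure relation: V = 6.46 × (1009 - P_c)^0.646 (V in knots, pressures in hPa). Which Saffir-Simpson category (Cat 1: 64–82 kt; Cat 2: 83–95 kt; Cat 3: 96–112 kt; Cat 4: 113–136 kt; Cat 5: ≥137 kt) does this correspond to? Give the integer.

ΔP = 1009 − 909 = 100 mb.
V ≈ 6.46 × 100^0.646 = 6.46 × 19.59 ≈ 127 kt.
127 kt falls in the Category 4 band.

4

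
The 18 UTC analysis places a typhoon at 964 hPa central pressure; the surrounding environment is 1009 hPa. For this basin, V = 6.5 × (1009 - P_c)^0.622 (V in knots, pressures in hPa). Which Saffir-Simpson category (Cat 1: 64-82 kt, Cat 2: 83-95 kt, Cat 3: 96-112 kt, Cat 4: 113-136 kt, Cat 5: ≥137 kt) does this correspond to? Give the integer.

ΔP = 1009 − 964 = 45 hPa.
V ≈ 6.5 × 45^0.622 = 6.5 × 10.67 ≈ 69 kt.
69 kt falls in the Category 1 band.

1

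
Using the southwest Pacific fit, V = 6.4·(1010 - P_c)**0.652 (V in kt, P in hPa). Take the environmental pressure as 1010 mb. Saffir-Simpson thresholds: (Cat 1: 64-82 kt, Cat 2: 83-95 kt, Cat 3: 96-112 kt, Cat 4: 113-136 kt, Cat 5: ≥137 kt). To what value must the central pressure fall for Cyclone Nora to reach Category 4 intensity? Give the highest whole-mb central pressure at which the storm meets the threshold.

928 mb

Category 4 begins at V = 113 kt.
Required ΔP = (113/6.4)^(1/0.652) = 17.656^1.534 ≈ 81.74 mb.
P_c ≤ 1010 − 81.74 = 928.26, so the highest integer P_c is 928 mb.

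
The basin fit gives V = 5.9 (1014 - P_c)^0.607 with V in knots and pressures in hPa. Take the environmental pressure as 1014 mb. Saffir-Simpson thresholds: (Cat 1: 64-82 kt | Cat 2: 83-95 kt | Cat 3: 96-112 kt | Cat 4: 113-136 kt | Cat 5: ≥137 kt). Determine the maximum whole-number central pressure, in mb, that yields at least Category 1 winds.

Category 1 begins at V = 64 kt.
Required ΔP = (64/5.9)^(1/0.607) = 10.847^1.647 ≈ 50.77 mb.
P_c ≤ 1014 − 50.77 = 963.23, so the highest integer P_c is 963 mb.

963 mb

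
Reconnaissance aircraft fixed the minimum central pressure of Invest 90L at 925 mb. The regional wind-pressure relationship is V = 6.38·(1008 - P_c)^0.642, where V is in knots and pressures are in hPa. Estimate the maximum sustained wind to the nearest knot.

109 kt

ΔP = 1008 − 925 = 83 mb.
83^0.642 ≈ 17.063.
V ≈ 6.38 × 17.063 ≈ 108.9 kt.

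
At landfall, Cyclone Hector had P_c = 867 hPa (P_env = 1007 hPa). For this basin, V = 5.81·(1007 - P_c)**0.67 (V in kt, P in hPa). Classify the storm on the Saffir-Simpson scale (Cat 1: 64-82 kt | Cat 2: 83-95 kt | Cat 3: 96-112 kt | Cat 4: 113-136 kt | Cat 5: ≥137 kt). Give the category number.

5

ΔP = 1007 − 867 = 140 hPa.
V ≈ 5.81 × 140^0.67 = 5.81 × 27.41 ≈ 159 kt.
159 kt falls in the Category 5 band.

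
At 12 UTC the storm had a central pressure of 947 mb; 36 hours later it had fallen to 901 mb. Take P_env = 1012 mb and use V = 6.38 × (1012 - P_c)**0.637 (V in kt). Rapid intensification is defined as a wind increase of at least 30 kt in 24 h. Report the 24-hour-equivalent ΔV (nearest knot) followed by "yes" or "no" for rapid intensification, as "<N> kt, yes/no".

25 kt, no

V₁: ΔP = 65, V ≈ 6.38 × 65^0.637 ≈ 91.13 kt.
V₂: ΔP = 111, V ≈ 6.38 × 111^0.637 ≈ 128.14 kt.
ΔV over 36 h = 37.01 kt → 24 h equivalent = 37.01 × 24/36 ≈ 24.67 kt.
25 kt < 30 kt ⇒ not rapid intensification.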